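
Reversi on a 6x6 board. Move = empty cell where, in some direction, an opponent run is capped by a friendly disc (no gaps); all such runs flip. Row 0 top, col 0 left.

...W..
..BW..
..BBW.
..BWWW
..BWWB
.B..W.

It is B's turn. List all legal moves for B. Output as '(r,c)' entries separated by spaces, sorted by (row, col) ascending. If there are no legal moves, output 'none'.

Answer: (0,4) (1,4) (1,5) (2,5) (5,3) (5,5)

Derivation:
(0,2): no bracket -> illegal
(0,4): flips 1 -> legal
(1,4): flips 1 -> legal
(1,5): flips 2 -> legal
(2,5): flips 2 -> legal
(5,2): no bracket -> illegal
(5,3): flips 2 -> legal
(5,5): flips 2 -> legal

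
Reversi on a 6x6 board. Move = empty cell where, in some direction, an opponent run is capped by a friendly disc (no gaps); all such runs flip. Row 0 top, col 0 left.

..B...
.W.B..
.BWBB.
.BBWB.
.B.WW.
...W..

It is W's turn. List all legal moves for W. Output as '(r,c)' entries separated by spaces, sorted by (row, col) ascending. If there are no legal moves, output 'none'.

(0,1): no bracket -> illegal
(0,3): flips 2 -> legal
(0,4): flips 1 -> legal
(1,0): flips 2 -> legal
(1,2): no bracket -> illegal
(1,4): flips 2 -> legal
(1,5): flips 1 -> legal
(2,0): flips 1 -> legal
(2,5): flips 3 -> legal
(3,0): flips 2 -> legal
(3,5): flips 1 -> legal
(4,0): flips 1 -> legal
(4,2): flips 1 -> legal
(4,5): no bracket -> illegal
(5,0): no bracket -> illegal
(5,1): flips 3 -> legal
(5,2): no bracket -> illegal

Answer: (0,3) (0,4) (1,0) (1,4) (1,5) (2,0) (2,5) (3,0) (3,5) (4,0) (4,2) (5,1)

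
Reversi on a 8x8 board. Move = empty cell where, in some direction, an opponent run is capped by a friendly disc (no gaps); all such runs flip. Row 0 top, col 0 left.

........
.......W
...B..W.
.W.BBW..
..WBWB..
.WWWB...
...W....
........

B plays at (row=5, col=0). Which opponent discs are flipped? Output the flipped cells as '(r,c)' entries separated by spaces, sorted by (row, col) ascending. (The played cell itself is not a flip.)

Dir NW: edge -> no flip
Dir N: first cell '.' (not opp) -> no flip
Dir NE: first cell '.' (not opp) -> no flip
Dir W: edge -> no flip
Dir E: opp run (5,1) (5,2) (5,3) capped by B -> flip
Dir SW: edge -> no flip
Dir S: first cell '.' (not opp) -> no flip
Dir SE: first cell '.' (not opp) -> no flip

Answer: (5,1) (5,2) (5,3)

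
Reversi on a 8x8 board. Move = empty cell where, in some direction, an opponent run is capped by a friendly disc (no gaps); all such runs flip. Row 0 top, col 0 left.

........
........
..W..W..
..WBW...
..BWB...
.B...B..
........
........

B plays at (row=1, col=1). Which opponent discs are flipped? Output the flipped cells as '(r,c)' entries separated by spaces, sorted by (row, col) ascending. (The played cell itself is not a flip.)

Answer: (2,2)

Derivation:
Dir NW: first cell '.' (not opp) -> no flip
Dir N: first cell '.' (not opp) -> no flip
Dir NE: first cell '.' (not opp) -> no flip
Dir W: first cell '.' (not opp) -> no flip
Dir E: first cell '.' (not opp) -> no flip
Dir SW: first cell '.' (not opp) -> no flip
Dir S: first cell '.' (not opp) -> no flip
Dir SE: opp run (2,2) capped by B -> flip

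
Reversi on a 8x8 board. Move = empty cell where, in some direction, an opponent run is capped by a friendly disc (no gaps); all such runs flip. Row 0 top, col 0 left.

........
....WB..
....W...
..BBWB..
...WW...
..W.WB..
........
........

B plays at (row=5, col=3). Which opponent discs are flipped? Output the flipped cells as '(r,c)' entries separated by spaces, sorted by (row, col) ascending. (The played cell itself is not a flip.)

Answer: (4,3) (4,4) (5,4)

Derivation:
Dir NW: first cell '.' (not opp) -> no flip
Dir N: opp run (4,3) capped by B -> flip
Dir NE: opp run (4,4) capped by B -> flip
Dir W: opp run (5,2), next='.' -> no flip
Dir E: opp run (5,4) capped by B -> flip
Dir SW: first cell '.' (not opp) -> no flip
Dir S: first cell '.' (not opp) -> no flip
Dir SE: first cell '.' (not opp) -> no flip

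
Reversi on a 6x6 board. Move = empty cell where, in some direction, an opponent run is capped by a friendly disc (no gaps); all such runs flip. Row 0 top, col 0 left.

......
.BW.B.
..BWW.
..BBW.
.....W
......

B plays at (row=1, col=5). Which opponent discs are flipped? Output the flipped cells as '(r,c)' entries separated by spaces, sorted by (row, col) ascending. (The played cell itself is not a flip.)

Dir NW: first cell '.' (not opp) -> no flip
Dir N: first cell '.' (not opp) -> no flip
Dir NE: edge -> no flip
Dir W: first cell 'B' (not opp) -> no flip
Dir E: edge -> no flip
Dir SW: opp run (2,4) capped by B -> flip
Dir S: first cell '.' (not opp) -> no flip
Dir SE: edge -> no flip

Answer: (2,4)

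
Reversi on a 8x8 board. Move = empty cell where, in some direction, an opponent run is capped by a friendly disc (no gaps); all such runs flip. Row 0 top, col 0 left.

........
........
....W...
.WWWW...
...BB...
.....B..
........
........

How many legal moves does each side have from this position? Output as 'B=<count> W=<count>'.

-- B to move --
(1,3): no bracket -> illegal
(1,4): flips 2 -> legal
(1,5): no bracket -> illegal
(2,0): no bracket -> illegal
(2,1): flips 1 -> legal
(2,2): flips 1 -> legal
(2,3): flips 1 -> legal
(2,5): flips 1 -> legal
(3,0): no bracket -> illegal
(3,5): no bracket -> illegal
(4,0): no bracket -> illegal
(4,1): no bracket -> illegal
(4,2): no bracket -> illegal
(4,5): no bracket -> illegal
B mobility = 5
-- W to move --
(3,5): no bracket -> illegal
(4,2): no bracket -> illegal
(4,5): no bracket -> illegal
(4,6): no bracket -> illegal
(5,2): flips 1 -> legal
(5,3): flips 1 -> legal
(5,4): flips 2 -> legal
(5,6): no bracket -> illegal
(6,4): no bracket -> illegal
(6,5): no bracket -> illegal
(6,6): flips 2 -> legal
W mobility = 4

Answer: B=5 W=4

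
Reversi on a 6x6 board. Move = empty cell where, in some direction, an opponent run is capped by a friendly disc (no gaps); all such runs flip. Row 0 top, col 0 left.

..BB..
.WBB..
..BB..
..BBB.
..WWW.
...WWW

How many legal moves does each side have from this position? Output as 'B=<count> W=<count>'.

-- B to move --
(0,0): flips 1 -> legal
(0,1): no bracket -> illegal
(1,0): flips 1 -> legal
(2,0): flips 1 -> legal
(2,1): no bracket -> illegal
(3,1): no bracket -> illegal
(3,5): no bracket -> illegal
(4,1): no bracket -> illegal
(4,5): no bracket -> illegal
(5,1): flips 1 -> legal
(5,2): flips 2 -> legal
B mobility = 5
-- W to move --
(0,1): no bracket -> illegal
(0,4): no bracket -> illegal
(1,4): flips 2 -> legal
(2,1): flips 1 -> legal
(2,4): flips 2 -> legal
(2,5): flips 1 -> legal
(3,1): no bracket -> illegal
(3,5): no bracket -> illegal
(4,1): no bracket -> illegal
(4,5): no bracket -> illegal
W mobility = 4

Answer: B=5 W=4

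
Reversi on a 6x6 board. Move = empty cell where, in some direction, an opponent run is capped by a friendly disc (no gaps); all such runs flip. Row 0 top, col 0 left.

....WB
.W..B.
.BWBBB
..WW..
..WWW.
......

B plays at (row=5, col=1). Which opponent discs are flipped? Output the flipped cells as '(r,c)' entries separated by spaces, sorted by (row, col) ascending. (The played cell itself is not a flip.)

Dir NW: first cell '.' (not opp) -> no flip
Dir N: first cell '.' (not opp) -> no flip
Dir NE: opp run (4,2) (3,3) capped by B -> flip
Dir W: first cell '.' (not opp) -> no flip
Dir E: first cell '.' (not opp) -> no flip
Dir SW: edge -> no flip
Dir S: edge -> no flip
Dir SE: edge -> no flip

Answer: (3,3) (4,2)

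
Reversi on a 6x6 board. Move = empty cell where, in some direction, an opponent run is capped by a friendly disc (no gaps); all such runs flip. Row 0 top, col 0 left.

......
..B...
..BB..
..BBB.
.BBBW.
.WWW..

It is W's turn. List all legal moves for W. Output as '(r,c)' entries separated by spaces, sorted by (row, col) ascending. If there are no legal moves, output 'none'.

(0,1): no bracket -> illegal
(0,2): flips 4 -> legal
(0,3): no bracket -> illegal
(1,1): flips 2 -> legal
(1,3): flips 3 -> legal
(1,4): no bracket -> illegal
(2,1): no bracket -> illegal
(2,4): flips 3 -> legal
(2,5): flips 2 -> legal
(3,0): flips 1 -> legal
(3,1): flips 2 -> legal
(3,5): no bracket -> illegal
(4,0): flips 3 -> legal
(4,5): no bracket -> illegal
(5,0): no bracket -> illegal
(5,4): no bracket -> illegal

Answer: (0,2) (1,1) (1,3) (2,4) (2,5) (3,0) (3,1) (4,0)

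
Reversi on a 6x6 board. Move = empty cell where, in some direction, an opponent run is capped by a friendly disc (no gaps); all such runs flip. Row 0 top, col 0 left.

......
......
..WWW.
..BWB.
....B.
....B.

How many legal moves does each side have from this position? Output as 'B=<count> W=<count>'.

-- B to move --
(1,1): flips 2 -> legal
(1,2): flips 2 -> legal
(1,3): no bracket -> illegal
(1,4): flips 2 -> legal
(1,5): no bracket -> illegal
(2,1): no bracket -> illegal
(2,5): no bracket -> illegal
(3,1): no bracket -> illegal
(3,5): no bracket -> illegal
(4,2): no bracket -> illegal
(4,3): no bracket -> illegal
B mobility = 3
-- W to move --
(2,1): no bracket -> illegal
(2,5): no bracket -> illegal
(3,1): flips 1 -> legal
(3,5): flips 1 -> legal
(4,1): flips 1 -> legal
(4,2): flips 1 -> legal
(4,3): no bracket -> illegal
(4,5): flips 1 -> legal
(5,3): no bracket -> illegal
(5,5): flips 1 -> legal
W mobility = 6

Answer: B=3 W=6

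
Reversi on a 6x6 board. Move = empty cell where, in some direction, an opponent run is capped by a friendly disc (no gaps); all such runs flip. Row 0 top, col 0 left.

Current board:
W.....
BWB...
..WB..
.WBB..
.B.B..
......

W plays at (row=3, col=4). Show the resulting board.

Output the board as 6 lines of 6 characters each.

Answer: W.....
BWB...
..WB..
.WWWW.
.B.B..
......

Derivation:
Place W at (3,4); scan 8 dirs for brackets.
Dir NW: opp run (2,3) (1,2), next='.' -> no flip
Dir N: first cell '.' (not opp) -> no flip
Dir NE: first cell '.' (not opp) -> no flip
Dir W: opp run (3,3) (3,2) capped by W -> flip
Dir E: first cell '.' (not opp) -> no flip
Dir SW: opp run (4,3), next='.' -> no flip
Dir S: first cell '.' (not opp) -> no flip
Dir SE: first cell '.' (not opp) -> no flip
All flips: (3,2) (3,3)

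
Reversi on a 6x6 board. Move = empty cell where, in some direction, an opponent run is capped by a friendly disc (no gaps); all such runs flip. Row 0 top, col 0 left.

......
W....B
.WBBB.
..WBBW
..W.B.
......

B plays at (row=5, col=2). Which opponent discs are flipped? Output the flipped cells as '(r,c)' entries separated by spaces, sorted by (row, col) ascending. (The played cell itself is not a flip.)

Answer: (3,2) (4,2)

Derivation:
Dir NW: first cell '.' (not opp) -> no flip
Dir N: opp run (4,2) (3,2) capped by B -> flip
Dir NE: first cell '.' (not opp) -> no flip
Dir W: first cell '.' (not opp) -> no flip
Dir E: first cell '.' (not opp) -> no flip
Dir SW: edge -> no flip
Dir S: edge -> no flip
Dir SE: edge -> no flip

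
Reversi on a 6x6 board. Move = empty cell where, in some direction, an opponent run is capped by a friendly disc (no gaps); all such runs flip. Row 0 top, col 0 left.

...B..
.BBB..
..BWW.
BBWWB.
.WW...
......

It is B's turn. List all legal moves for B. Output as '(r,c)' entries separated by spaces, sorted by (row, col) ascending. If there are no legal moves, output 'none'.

(1,4): flips 1 -> legal
(1,5): no bracket -> illegal
(2,1): no bracket -> illegal
(2,5): flips 2 -> legal
(3,5): flips 1 -> legal
(4,0): no bracket -> illegal
(4,3): flips 2 -> legal
(4,4): flips 1 -> legal
(5,0): no bracket -> illegal
(5,1): flips 1 -> legal
(5,2): flips 3 -> legal
(5,3): flips 1 -> legal

Answer: (1,4) (2,5) (3,5) (4,3) (4,4) (5,1) (5,2) (5,3)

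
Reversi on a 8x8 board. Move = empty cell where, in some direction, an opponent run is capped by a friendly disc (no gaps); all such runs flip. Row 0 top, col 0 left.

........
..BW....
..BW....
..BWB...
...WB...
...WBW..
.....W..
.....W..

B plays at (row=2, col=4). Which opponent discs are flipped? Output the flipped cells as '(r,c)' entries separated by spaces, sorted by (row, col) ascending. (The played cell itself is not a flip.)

Answer: (2,3)

Derivation:
Dir NW: opp run (1,3), next='.' -> no flip
Dir N: first cell '.' (not opp) -> no flip
Dir NE: first cell '.' (not opp) -> no flip
Dir W: opp run (2,3) capped by B -> flip
Dir E: first cell '.' (not opp) -> no flip
Dir SW: opp run (3,3), next='.' -> no flip
Dir S: first cell 'B' (not opp) -> no flip
Dir SE: first cell '.' (not opp) -> no flip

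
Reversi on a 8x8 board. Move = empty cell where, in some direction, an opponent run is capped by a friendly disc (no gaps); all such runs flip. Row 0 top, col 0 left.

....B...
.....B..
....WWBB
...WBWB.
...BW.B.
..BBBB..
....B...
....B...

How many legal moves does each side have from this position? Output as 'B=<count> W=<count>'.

Answer: B=8 W=11

Derivation:
-- B to move --
(1,3): flips 2 -> legal
(1,4): flips 2 -> legal
(1,6): flips 1 -> legal
(2,2): flips 2 -> legal
(2,3): flips 3 -> legal
(3,2): flips 1 -> legal
(4,2): flips 2 -> legal
(4,5): flips 3 -> legal
B mobility = 8
-- W to move --
(0,3): no bracket -> illegal
(0,5): flips 1 -> legal
(0,6): flips 1 -> legal
(1,3): no bracket -> illegal
(1,4): no bracket -> illegal
(1,6): no bracket -> illegal
(1,7): flips 1 -> legal
(2,3): no bracket -> illegal
(3,2): no bracket -> illegal
(3,7): flips 1 -> legal
(4,1): no bracket -> illegal
(4,2): flips 1 -> legal
(4,5): no bracket -> illegal
(4,7): flips 1 -> legal
(5,1): no bracket -> illegal
(5,6): no bracket -> illegal
(5,7): flips 1 -> legal
(6,1): flips 3 -> legal
(6,2): flips 1 -> legal
(6,3): flips 2 -> legal
(6,5): no bracket -> illegal
(6,6): flips 1 -> legal
(7,3): no bracket -> illegal
(7,5): no bracket -> illegal
W mobility = 11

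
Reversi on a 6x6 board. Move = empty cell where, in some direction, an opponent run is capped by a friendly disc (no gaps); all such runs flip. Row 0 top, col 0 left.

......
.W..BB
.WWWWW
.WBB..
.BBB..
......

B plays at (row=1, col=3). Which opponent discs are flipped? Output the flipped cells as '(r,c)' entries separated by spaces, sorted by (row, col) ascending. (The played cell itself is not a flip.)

Dir NW: first cell '.' (not opp) -> no flip
Dir N: first cell '.' (not opp) -> no flip
Dir NE: first cell '.' (not opp) -> no flip
Dir W: first cell '.' (not opp) -> no flip
Dir E: first cell 'B' (not opp) -> no flip
Dir SW: opp run (2,2) (3,1), next='.' -> no flip
Dir S: opp run (2,3) capped by B -> flip
Dir SE: opp run (2,4), next='.' -> no flip

Answer: (2,3)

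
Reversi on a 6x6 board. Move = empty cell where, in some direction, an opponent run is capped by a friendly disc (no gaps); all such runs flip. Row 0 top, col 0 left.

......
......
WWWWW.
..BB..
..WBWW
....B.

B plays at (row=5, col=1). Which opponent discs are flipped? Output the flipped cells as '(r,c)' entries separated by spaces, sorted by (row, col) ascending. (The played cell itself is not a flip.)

Dir NW: first cell '.' (not opp) -> no flip
Dir N: first cell '.' (not opp) -> no flip
Dir NE: opp run (4,2) capped by B -> flip
Dir W: first cell '.' (not opp) -> no flip
Dir E: first cell '.' (not opp) -> no flip
Dir SW: edge -> no flip
Dir S: edge -> no flip
Dir SE: edge -> no flip

Answer: (4,2)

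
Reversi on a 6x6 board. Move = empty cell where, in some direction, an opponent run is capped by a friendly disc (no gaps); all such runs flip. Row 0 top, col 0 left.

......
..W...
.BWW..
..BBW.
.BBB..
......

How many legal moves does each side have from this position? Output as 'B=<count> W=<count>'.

-- B to move --
(0,1): no bracket -> illegal
(0,2): flips 2 -> legal
(0,3): flips 1 -> legal
(1,1): flips 1 -> legal
(1,3): flips 1 -> legal
(1,4): flips 1 -> legal
(2,4): flips 2 -> legal
(2,5): flips 1 -> legal
(3,1): no bracket -> illegal
(3,5): flips 1 -> legal
(4,4): no bracket -> illegal
(4,5): no bracket -> illegal
B mobility = 8
-- W to move --
(1,0): no bracket -> illegal
(1,1): no bracket -> illegal
(2,0): flips 1 -> legal
(2,4): no bracket -> illegal
(3,0): flips 1 -> legal
(3,1): flips 2 -> legal
(4,0): no bracket -> illegal
(4,4): flips 1 -> legal
(5,0): flips 2 -> legal
(5,1): no bracket -> illegal
(5,2): flips 3 -> legal
(5,3): flips 2 -> legal
(5,4): no bracket -> illegal
W mobility = 7

Answer: B=8 W=7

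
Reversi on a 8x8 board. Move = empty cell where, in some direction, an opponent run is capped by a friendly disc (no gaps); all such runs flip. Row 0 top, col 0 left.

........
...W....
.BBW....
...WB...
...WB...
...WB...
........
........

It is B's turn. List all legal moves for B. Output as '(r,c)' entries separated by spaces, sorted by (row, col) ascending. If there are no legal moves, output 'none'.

Answer: (0,4) (1,2) (2,4) (3,2) (4,2) (5,2) (6,2)

Derivation:
(0,2): no bracket -> illegal
(0,3): no bracket -> illegal
(0,4): flips 1 -> legal
(1,2): flips 1 -> legal
(1,4): no bracket -> illegal
(2,4): flips 1 -> legal
(3,2): flips 2 -> legal
(4,2): flips 1 -> legal
(5,2): flips 2 -> legal
(6,2): flips 1 -> legal
(6,3): no bracket -> illegal
(6,4): no bracket -> illegal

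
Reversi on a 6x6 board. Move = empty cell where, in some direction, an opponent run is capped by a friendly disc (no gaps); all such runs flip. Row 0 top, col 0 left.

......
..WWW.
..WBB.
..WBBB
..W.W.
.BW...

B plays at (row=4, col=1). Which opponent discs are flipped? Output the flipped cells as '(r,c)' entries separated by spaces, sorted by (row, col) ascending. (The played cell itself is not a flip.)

Answer: (3,2)

Derivation:
Dir NW: first cell '.' (not opp) -> no flip
Dir N: first cell '.' (not opp) -> no flip
Dir NE: opp run (3,2) capped by B -> flip
Dir W: first cell '.' (not opp) -> no flip
Dir E: opp run (4,2), next='.' -> no flip
Dir SW: first cell '.' (not opp) -> no flip
Dir S: first cell 'B' (not opp) -> no flip
Dir SE: opp run (5,2), next=edge -> no flip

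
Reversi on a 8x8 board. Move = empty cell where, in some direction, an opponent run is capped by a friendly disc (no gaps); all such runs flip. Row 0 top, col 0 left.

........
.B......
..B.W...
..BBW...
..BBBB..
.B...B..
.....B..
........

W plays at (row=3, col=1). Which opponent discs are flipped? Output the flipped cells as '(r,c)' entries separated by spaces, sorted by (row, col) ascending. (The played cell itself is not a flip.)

Answer: (3,2) (3,3)

Derivation:
Dir NW: first cell '.' (not opp) -> no flip
Dir N: first cell '.' (not opp) -> no flip
Dir NE: opp run (2,2), next='.' -> no flip
Dir W: first cell '.' (not opp) -> no flip
Dir E: opp run (3,2) (3,3) capped by W -> flip
Dir SW: first cell '.' (not opp) -> no flip
Dir S: first cell '.' (not opp) -> no flip
Dir SE: opp run (4,2), next='.' -> no flip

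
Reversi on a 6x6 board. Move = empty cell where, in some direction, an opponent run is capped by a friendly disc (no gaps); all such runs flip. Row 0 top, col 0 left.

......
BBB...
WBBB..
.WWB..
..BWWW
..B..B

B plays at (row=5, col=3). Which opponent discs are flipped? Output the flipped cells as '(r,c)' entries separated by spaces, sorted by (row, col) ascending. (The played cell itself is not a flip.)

Dir NW: first cell 'B' (not opp) -> no flip
Dir N: opp run (4,3) capped by B -> flip
Dir NE: opp run (4,4), next='.' -> no flip
Dir W: first cell 'B' (not opp) -> no flip
Dir E: first cell '.' (not opp) -> no flip
Dir SW: edge -> no flip
Dir S: edge -> no flip
Dir SE: edge -> no flip

Answer: (4,3)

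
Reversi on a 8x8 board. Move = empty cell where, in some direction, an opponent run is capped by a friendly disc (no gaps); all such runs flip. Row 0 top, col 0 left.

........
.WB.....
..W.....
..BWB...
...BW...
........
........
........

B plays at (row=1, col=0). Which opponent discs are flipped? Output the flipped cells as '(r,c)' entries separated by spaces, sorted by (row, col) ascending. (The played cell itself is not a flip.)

Answer: (1,1)

Derivation:
Dir NW: edge -> no flip
Dir N: first cell '.' (not opp) -> no flip
Dir NE: first cell '.' (not opp) -> no flip
Dir W: edge -> no flip
Dir E: opp run (1,1) capped by B -> flip
Dir SW: edge -> no flip
Dir S: first cell '.' (not opp) -> no flip
Dir SE: first cell '.' (not opp) -> no flip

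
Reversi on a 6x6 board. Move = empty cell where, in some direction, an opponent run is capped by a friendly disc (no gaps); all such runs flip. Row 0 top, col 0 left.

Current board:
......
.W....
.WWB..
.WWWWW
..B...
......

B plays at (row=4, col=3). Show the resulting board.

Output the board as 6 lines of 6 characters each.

Answer: ......
.W....
.WWB..
.WWBWW
..BB..
......

Derivation:
Place B at (4,3); scan 8 dirs for brackets.
Dir NW: opp run (3,2) (2,1), next='.' -> no flip
Dir N: opp run (3,3) capped by B -> flip
Dir NE: opp run (3,4), next='.' -> no flip
Dir W: first cell 'B' (not opp) -> no flip
Dir E: first cell '.' (not opp) -> no flip
Dir SW: first cell '.' (not opp) -> no flip
Dir S: first cell '.' (not opp) -> no flip
Dir SE: first cell '.' (not opp) -> no flip
All flips: (3,3)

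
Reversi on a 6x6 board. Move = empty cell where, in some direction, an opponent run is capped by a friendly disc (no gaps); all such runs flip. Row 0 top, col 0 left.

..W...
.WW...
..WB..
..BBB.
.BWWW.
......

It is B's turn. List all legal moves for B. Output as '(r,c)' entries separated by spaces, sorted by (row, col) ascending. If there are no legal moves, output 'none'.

Answer: (0,0) (0,1) (2,1) (4,5) (5,1) (5,2) (5,3) (5,4) (5,5)

Derivation:
(0,0): flips 2 -> legal
(0,1): flips 1 -> legal
(0,3): no bracket -> illegal
(1,0): no bracket -> illegal
(1,3): no bracket -> illegal
(2,0): no bracket -> illegal
(2,1): flips 1 -> legal
(3,1): no bracket -> illegal
(3,5): no bracket -> illegal
(4,5): flips 3 -> legal
(5,1): flips 1 -> legal
(5,2): flips 2 -> legal
(5,3): flips 1 -> legal
(5,4): flips 2 -> legal
(5,5): flips 1 -> legal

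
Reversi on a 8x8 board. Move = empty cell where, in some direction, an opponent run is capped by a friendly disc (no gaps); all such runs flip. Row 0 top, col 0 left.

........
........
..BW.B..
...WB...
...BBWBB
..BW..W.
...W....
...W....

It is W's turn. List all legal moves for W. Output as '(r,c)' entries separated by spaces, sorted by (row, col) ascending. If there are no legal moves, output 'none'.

Answer: (1,1) (2,1) (3,5) (3,6) (4,1) (4,2) (5,1) (5,5)

Derivation:
(1,1): flips 1 -> legal
(1,2): no bracket -> illegal
(1,3): no bracket -> illegal
(1,4): no bracket -> illegal
(1,5): no bracket -> illegal
(1,6): no bracket -> illegal
(2,1): flips 1 -> legal
(2,4): no bracket -> illegal
(2,6): no bracket -> illegal
(3,1): no bracket -> illegal
(3,2): no bracket -> illegal
(3,5): flips 2 -> legal
(3,6): flips 1 -> legal
(3,7): no bracket -> illegal
(4,1): flips 1 -> legal
(4,2): flips 2 -> legal
(5,1): flips 1 -> legal
(5,4): no bracket -> illegal
(5,5): flips 1 -> legal
(5,7): no bracket -> illegal
(6,1): no bracket -> illegal
(6,2): no bracket -> illegal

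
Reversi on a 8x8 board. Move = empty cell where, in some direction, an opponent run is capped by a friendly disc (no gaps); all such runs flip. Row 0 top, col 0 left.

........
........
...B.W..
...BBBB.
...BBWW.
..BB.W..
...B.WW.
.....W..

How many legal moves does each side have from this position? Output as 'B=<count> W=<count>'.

Answer: B=8 W=8

Derivation:
-- B to move --
(1,4): flips 1 -> legal
(1,5): flips 1 -> legal
(1,6): flips 1 -> legal
(2,4): no bracket -> illegal
(2,6): no bracket -> illegal
(3,7): no bracket -> illegal
(4,7): flips 2 -> legal
(5,4): flips 1 -> legal
(5,6): flips 2 -> legal
(5,7): flips 1 -> legal
(6,4): no bracket -> illegal
(6,7): no bracket -> illegal
(7,4): no bracket -> illegal
(7,6): no bracket -> illegal
(7,7): flips 2 -> legal
B mobility = 8
-- W to move --
(1,2): flips 2 -> legal
(1,3): no bracket -> illegal
(1,4): no bracket -> illegal
(2,2): flips 2 -> legal
(2,4): flips 1 -> legal
(2,6): flips 1 -> legal
(2,7): flips 1 -> legal
(3,2): no bracket -> illegal
(3,7): no bracket -> illegal
(4,1): no bracket -> illegal
(4,2): flips 2 -> legal
(4,7): flips 1 -> legal
(5,1): no bracket -> illegal
(5,4): no bracket -> illegal
(6,1): flips 3 -> legal
(6,2): no bracket -> illegal
(6,4): no bracket -> illegal
(7,2): no bracket -> illegal
(7,3): no bracket -> illegal
(7,4): no bracket -> illegal
W mobility = 8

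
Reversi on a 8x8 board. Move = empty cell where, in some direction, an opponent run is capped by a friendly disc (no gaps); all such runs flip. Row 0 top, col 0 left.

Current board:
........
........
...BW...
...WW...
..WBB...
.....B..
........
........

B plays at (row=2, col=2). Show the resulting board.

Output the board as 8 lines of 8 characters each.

Answer: ........
........
..BBW...
...BW...
..WBB...
.....B..
........
........

Derivation:
Place B at (2,2); scan 8 dirs for brackets.
Dir NW: first cell '.' (not opp) -> no flip
Dir N: first cell '.' (not opp) -> no flip
Dir NE: first cell '.' (not opp) -> no flip
Dir W: first cell '.' (not opp) -> no flip
Dir E: first cell 'B' (not opp) -> no flip
Dir SW: first cell '.' (not opp) -> no flip
Dir S: first cell '.' (not opp) -> no flip
Dir SE: opp run (3,3) capped by B -> flip
All flips: (3,3)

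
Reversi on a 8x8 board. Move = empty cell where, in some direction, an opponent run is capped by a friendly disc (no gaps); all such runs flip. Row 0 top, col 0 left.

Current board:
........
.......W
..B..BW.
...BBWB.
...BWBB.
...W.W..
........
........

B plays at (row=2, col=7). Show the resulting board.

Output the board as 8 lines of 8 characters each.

Answer: ........
.......W
..B..BBB
...BBWB.
...BWBB.
...W.W..
........
........

Derivation:
Place B at (2,7); scan 8 dirs for brackets.
Dir NW: first cell '.' (not opp) -> no flip
Dir N: opp run (1,7), next='.' -> no flip
Dir NE: edge -> no flip
Dir W: opp run (2,6) capped by B -> flip
Dir E: edge -> no flip
Dir SW: first cell 'B' (not opp) -> no flip
Dir S: first cell '.' (not opp) -> no flip
Dir SE: edge -> no flip
All flips: (2,6)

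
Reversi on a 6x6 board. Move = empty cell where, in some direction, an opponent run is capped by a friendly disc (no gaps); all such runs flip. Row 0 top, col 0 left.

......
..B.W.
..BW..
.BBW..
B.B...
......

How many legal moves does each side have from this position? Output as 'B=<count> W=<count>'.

Answer: B=4 W=6

Derivation:
-- B to move --
(0,3): no bracket -> illegal
(0,4): no bracket -> illegal
(0,5): flips 2 -> legal
(1,3): no bracket -> illegal
(1,5): no bracket -> illegal
(2,4): flips 2 -> legal
(2,5): no bracket -> illegal
(3,4): flips 2 -> legal
(4,3): no bracket -> illegal
(4,4): flips 1 -> legal
B mobility = 4
-- W to move --
(0,1): flips 1 -> legal
(0,2): no bracket -> illegal
(0,3): no bracket -> illegal
(1,1): flips 1 -> legal
(1,3): no bracket -> illegal
(2,0): no bracket -> illegal
(2,1): flips 1 -> legal
(3,0): flips 2 -> legal
(4,1): flips 1 -> legal
(4,3): no bracket -> illegal
(5,0): no bracket -> illegal
(5,1): flips 1 -> legal
(5,2): no bracket -> illegal
(5,3): no bracket -> illegal
W mobility = 6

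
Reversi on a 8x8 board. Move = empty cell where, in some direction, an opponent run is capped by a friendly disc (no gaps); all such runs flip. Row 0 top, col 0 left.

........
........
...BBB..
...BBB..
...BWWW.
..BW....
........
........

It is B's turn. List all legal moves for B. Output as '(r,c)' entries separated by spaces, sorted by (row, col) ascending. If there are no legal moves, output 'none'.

(3,6): no bracket -> illegal
(3,7): no bracket -> illegal
(4,2): no bracket -> illegal
(4,7): flips 3 -> legal
(5,4): flips 2 -> legal
(5,5): flips 2 -> legal
(5,6): flips 1 -> legal
(5,7): flips 1 -> legal
(6,2): flips 2 -> legal
(6,3): flips 1 -> legal
(6,4): no bracket -> illegal

Answer: (4,7) (5,4) (5,5) (5,6) (5,7) (6,2) (6,3)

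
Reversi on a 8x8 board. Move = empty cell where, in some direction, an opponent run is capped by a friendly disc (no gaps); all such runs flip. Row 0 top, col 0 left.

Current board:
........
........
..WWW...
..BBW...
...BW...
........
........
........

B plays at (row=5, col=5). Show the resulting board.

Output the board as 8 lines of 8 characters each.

Answer: ........
........
..WWW...
..BBW...
...BB...
.....B..
........
........

Derivation:
Place B at (5,5); scan 8 dirs for brackets.
Dir NW: opp run (4,4) capped by B -> flip
Dir N: first cell '.' (not opp) -> no flip
Dir NE: first cell '.' (not opp) -> no flip
Dir W: first cell '.' (not opp) -> no flip
Dir E: first cell '.' (not opp) -> no flip
Dir SW: first cell '.' (not opp) -> no flip
Dir S: first cell '.' (not opp) -> no flip
Dir SE: first cell '.' (not opp) -> no flip
All flips: (4,4)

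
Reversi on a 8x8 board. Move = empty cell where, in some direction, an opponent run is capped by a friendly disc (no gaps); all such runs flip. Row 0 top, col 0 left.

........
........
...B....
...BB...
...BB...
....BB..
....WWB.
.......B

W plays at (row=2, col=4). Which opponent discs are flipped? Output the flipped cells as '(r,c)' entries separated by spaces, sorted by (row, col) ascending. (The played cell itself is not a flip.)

Answer: (3,4) (4,4) (5,4)

Derivation:
Dir NW: first cell '.' (not opp) -> no flip
Dir N: first cell '.' (not opp) -> no flip
Dir NE: first cell '.' (not opp) -> no flip
Dir W: opp run (2,3), next='.' -> no flip
Dir E: first cell '.' (not opp) -> no flip
Dir SW: opp run (3,3), next='.' -> no flip
Dir S: opp run (3,4) (4,4) (5,4) capped by W -> flip
Dir SE: first cell '.' (not opp) -> no flip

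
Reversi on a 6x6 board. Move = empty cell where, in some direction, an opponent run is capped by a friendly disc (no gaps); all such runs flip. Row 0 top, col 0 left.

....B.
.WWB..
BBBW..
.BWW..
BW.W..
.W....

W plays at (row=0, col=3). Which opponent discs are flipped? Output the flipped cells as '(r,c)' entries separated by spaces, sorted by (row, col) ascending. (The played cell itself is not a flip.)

Answer: (1,3)

Derivation:
Dir NW: edge -> no flip
Dir N: edge -> no flip
Dir NE: edge -> no flip
Dir W: first cell '.' (not opp) -> no flip
Dir E: opp run (0,4), next='.' -> no flip
Dir SW: first cell 'W' (not opp) -> no flip
Dir S: opp run (1,3) capped by W -> flip
Dir SE: first cell '.' (not opp) -> no flip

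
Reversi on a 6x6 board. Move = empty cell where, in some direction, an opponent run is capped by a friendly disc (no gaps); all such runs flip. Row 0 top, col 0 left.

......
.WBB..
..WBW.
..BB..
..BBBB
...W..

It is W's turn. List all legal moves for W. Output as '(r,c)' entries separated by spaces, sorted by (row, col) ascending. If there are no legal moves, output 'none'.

(0,1): no bracket -> illegal
(0,2): flips 2 -> legal
(0,3): flips 4 -> legal
(0,4): flips 1 -> legal
(1,4): flips 2 -> legal
(2,1): no bracket -> illegal
(3,1): flips 1 -> legal
(3,4): no bracket -> illegal
(3,5): flips 1 -> legal
(4,1): no bracket -> illegal
(5,1): flips 2 -> legal
(5,2): flips 2 -> legal
(5,4): no bracket -> illegal
(5,5): flips 2 -> legal

Answer: (0,2) (0,3) (0,4) (1,4) (3,1) (3,5) (5,1) (5,2) (5,5)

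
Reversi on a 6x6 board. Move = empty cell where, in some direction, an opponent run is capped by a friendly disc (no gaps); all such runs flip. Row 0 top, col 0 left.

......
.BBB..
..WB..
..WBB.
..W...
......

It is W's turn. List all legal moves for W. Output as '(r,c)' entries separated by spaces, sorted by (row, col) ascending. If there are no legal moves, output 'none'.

Answer: (0,0) (0,2) (0,4) (1,4) (2,4) (3,5) (4,4)

Derivation:
(0,0): flips 1 -> legal
(0,1): no bracket -> illegal
(0,2): flips 1 -> legal
(0,3): no bracket -> illegal
(0,4): flips 1 -> legal
(1,0): no bracket -> illegal
(1,4): flips 1 -> legal
(2,0): no bracket -> illegal
(2,1): no bracket -> illegal
(2,4): flips 2 -> legal
(2,5): no bracket -> illegal
(3,5): flips 2 -> legal
(4,3): no bracket -> illegal
(4,4): flips 1 -> legal
(4,5): no bracket -> illegal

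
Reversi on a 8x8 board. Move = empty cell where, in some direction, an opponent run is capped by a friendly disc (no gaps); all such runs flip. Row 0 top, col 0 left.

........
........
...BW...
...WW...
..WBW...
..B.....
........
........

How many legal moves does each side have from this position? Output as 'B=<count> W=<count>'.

Answer: B=4 W=6

Derivation:
-- B to move --
(1,3): no bracket -> illegal
(1,4): no bracket -> illegal
(1,5): no bracket -> illegal
(2,2): no bracket -> illegal
(2,5): flips 2 -> legal
(3,1): no bracket -> illegal
(3,2): flips 1 -> legal
(3,5): no bracket -> illegal
(4,1): flips 1 -> legal
(4,5): flips 2 -> legal
(5,1): no bracket -> illegal
(5,3): no bracket -> illegal
(5,4): no bracket -> illegal
(5,5): no bracket -> illegal
B mobility = 4
-- W to move --
(1,2): flips 1 -> legal
(1,3): flips 1 -> legal
(1,4): no bracket -> illegal
(2,2): flips 1 -> legal
(3,2): no bracket -> illegal
(4,1): no bracket -> illegal
(5,1): no bracket -> illegal
(5,3): flips 1 -> legal
(5,4): no bracket -> illegal
(6,1): flips 2 -> legal
(6,2): flips 1 -> legal
(6,3): no bracket -> illegal
W mobility = 6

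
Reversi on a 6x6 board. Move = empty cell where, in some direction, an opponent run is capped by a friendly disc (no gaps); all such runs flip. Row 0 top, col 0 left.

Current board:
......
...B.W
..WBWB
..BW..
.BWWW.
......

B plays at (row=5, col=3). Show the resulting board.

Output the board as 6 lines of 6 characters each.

Answer: ......
...B.W
..WBWB
..BB..
.BWBW.
...B..

Derivation:
Place B at (5,3); scan 8 dirs for brackets.
Dir NW: opp run (4,2), next='.' -> no flip
Dir N: opp run (4,3) (3,3) capped by B -> flip
Dir NE: opp run (4,4), next='.' -> no flip
Dir W: first cell '.' (not opp) -> no flip
Dir E: first cell '.' (not opp) -> no flip
Dir SW: edge -> no flip
Dir S: edge -> no flip
Dir SE: edge -> no flip
All flips: (3,3) (4,3)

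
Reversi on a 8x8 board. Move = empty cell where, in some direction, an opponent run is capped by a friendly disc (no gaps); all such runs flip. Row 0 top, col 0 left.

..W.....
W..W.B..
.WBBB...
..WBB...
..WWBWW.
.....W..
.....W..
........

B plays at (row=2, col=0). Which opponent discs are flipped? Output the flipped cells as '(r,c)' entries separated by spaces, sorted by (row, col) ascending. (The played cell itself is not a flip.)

Dir NW: edge -> no flip
Dir N: opp run (1,0), next='.' -> no flip
Dir NE: first cell '.' (not opp) -> no flip
Dir W: edge -> no flip
Dir E: opp run (2,1) capped by B -> flip
Dir SW: edge -> no flip
Dir S: first cell '.' (not opp) -> no flip
Dir SE: first cell '.' (not opp) -> no flip

Answer: (2,1)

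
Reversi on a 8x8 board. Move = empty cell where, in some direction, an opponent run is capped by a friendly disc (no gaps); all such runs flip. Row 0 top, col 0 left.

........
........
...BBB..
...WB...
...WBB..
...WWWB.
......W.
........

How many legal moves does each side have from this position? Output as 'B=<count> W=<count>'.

Answer: B=10 W=8

Derivation:
-- B to move --
(2,2): flips 1 -> legal
(3,2): flips 1 -> legal
(4,2): flips 2 -> legal
(4,6): no bracket -> illegal
(5,2): flips 4 -> legal
(5,7): no bracket -> illegal
(6,2): flips 1 -> legal
(6,3): flips 4 -> legal
(6,4): flips 1 -> legal
(6,5): flips 1 -> legal
(6,7): no bracket -> illegal
(7,5): no bracket -> illegal
(7,6): flips 1 -> legal
(7,7): flips 2 -> legal
B mobility = 10
-- W to move --
(1,2): no bracket -> illegal
(1,3): flips 1 -> legal
(1,4): flips 3 -> legal
(1,5): flips 1 -> legal
(1,6): flips 2 -> legal
(2,2): no bracket -> illegal
(2,6): no bracket -> illegal
(3,2): no bracket -> illegal
(3,5): flips 3 -> legal
(3,6): flips 1 -> legal
(4,6): flips 3 -> legal
(4,7): no bracket -> illegal
(5,7): flips 1 -> legal
(6,5): no bracket -> illegal
(6,7): no bracket -> illegal
W mobility = 8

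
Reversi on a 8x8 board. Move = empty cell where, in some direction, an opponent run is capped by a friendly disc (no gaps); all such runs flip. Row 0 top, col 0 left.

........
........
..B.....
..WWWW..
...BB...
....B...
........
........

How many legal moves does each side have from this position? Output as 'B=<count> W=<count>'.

-- B to move --
(2,1): flips 1 -> legal
(2,3): flips 1 -> legal
(2,4): flips 1 -> legal
(2,5): flips 1 -> legal
(2,6): flips 1 -> legal
(3,1): no bracket -> illegal
(3,6): no bracket -> illegal
(4,1): no bracket -> illegal
(4,2): flips 1 -> legal
(4,5): no bracket -> illegal
(4,6): no bracket -> illegal
B mobility = 6
-- W to move --
(1,1): flips 1 -> legal
(1,2): flips 1 -> legal
(1,3): no bracket -> illegal
(2,1): no bracket -> illegal
(2,3): no bracket -> illegal
(3,1): no bracket -> illegal
(4,2): no bracket -> illegal
(4,5): no bracket -> illegal
(5,2): flips 1 -> legal
(5,3): flips 2 -> legal
(5,5): flips 1 -> legal
(6,3): no bracket -> illegal
(6,4): flips 2 -> legal
(6,5): flips 2 -> legal
W mobility = 7

Answer: B=6 W=7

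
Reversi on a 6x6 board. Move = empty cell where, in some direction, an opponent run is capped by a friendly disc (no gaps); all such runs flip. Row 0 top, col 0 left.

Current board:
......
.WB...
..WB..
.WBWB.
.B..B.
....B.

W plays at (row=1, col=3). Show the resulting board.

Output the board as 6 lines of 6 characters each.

Place W at (1,3); scan 8 dirs for brackets.
Dir NW: first cell '.' (not opp) -> no flip
Dir N: first cell '.' (not opp) -> no flip
Dir NE: first cell '.' (not opp) -> no flip
Dir W: opp run (1,2) capped by W -> flip
Dir E: first cell '.' (not opp) -> no flip
Dir SW: first cell 'W' (not opp) -> no flip
Dir S: opp run (2,3) capped by W -> flip
Dir SE: first cell '.' (not opp) -> no flip
All flips: (1,2) (2,3)

Answer: ......
.WWW..
..WW..
.WBWB.
.B..B.
....B.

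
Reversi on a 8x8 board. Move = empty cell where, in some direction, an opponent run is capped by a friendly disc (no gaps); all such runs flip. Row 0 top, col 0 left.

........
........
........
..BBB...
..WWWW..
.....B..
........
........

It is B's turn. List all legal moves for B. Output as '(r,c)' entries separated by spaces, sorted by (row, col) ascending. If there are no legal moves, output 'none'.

(3,1): no bracket -> illegal
(3,5): flips 1 -> legal
(3,6): no bracket -> illegal
(4,1): no bracket -> illegal
(4,6): no bracket -> illegal
(5,1): flips 1 -> legal
(5,2): flips 2 -> legal
(5,3): flips 1 -> legal
(5,4): flips 2 -> legal
(5,6): flips 1 -> legal

Answer: (3,5) (5,1) (5,2) (5,3) (5,4) (5,6)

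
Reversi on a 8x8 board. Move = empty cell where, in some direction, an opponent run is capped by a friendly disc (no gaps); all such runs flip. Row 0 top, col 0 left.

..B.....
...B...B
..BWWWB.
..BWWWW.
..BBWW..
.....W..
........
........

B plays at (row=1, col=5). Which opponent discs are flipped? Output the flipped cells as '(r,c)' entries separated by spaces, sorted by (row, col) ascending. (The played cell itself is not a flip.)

Answer: (2,4) (3,3)

Derivation:
Dir NW: first cell '.' (not opp) -> no flip
Dir N: first cell '.' (not opp) -> no flip
Dir NE: first cell '.' (not opp) -> no flip
Dir W: first cell '.' (not opp) -> no flip
Dir E: first cell '.' (not opp) -> no flip
Dir SW: opp run (2,4) (3,3) capped by B -> flip
Dir S: opp run (2,5) (3,5) (4,5) (5,5), next='.' -> no flip
Dir SE: first cell 'B' (not opp) -> no flip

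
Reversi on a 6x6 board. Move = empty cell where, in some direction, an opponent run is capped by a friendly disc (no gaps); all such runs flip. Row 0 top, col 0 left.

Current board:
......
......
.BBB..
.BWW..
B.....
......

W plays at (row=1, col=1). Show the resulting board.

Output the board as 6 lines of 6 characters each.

Place W at (1,1); scan 8 dirs for brackets.
Dir NW: first cell '.' (not opp) -> no flip
Dir N: first cell '.' (not opp) -> no flip
Dir NE: first cell '.' (not opp) -> no flip
Dir W: first cell '.' (not opp) -> no flip
Dir E: first cell '.' (not opp) -> no flip
Dir SW: first cell '.' (not opp) -> no flip
Dir S: opp run (2,1) (3,1), next='.' -> no flip
Dir SE: opp run (2,2) capped by W -> flip
All flips: (2,2)

Answer: ......
.W....
.BWB..
.BWW..
B.....
......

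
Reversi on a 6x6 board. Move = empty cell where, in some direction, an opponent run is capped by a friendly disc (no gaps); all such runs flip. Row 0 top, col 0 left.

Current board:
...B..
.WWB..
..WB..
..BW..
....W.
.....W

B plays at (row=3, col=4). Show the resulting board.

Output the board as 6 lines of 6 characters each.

Place B at (3,4); scan 8 dirs for brackets.
Dir NW: first cell 'B' (not opp) -> no flip
Dir N: first cell '.' (not opp) -> no flip
Dir NE: first cell '.' (not opp) -> no flip
Dir W: opp run (3,3) capped by B -> flip
Dir E: first cell '.' (not opp) -> no flip
Dir SW: first cell '.' (not opp) -> no flip
Dir S: opp run (4,4), next='.' -> no flip
Dir SE: first cell '.' (not opp) -> no flip
All flips: (3,3)

Answer: ...B..
.WWB..
..WB..
..BBB.
....W.
.....W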